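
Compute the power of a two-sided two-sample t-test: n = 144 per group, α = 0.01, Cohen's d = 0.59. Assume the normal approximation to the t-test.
Power ≈ 0.99

Power calculation (two-sample t-test, normal approximation):
z_β = d · √(n/2) - z_{α/2}
z_β = 0.59 · √(144/2) - 2.576
z_β = 0.59 · 8.485 - 2.576
z_β = 2.430

Power = Φ(z_β) = Φ(2.430) ≈ 0.992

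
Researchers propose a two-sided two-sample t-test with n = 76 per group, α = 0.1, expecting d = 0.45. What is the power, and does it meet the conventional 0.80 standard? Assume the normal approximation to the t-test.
Power ≈ 0.87; the study is adequately powered (power ≥ 0.80)

Power calculation (two-sample t-test, normal approximation):
z_β = d · √(n/2) - z_{α/2}
z_β = 0.45 · √(76/2) - 1.645
z_β = 0.45 · 6.164 - 1.645
z_β = 1.129

Power = Φ(z_β) = Φ(1.129) ≈ 0.871

Effect size d = 0.45 is small by Cohen's convention (0.2/0.5/0.8).

Threshold: power ≥ 0.80 is conventionally adequate.
Power ≈ 0.87 → the study is adequately powered (power ≥ 0.80).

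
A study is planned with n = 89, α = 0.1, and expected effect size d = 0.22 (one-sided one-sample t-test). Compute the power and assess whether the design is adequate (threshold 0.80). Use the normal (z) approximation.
Power ≈ 0.79; the study is underpowered (power < 0.80)

Power calculation (one-sample t-test, normal approximation):
z_β = d · √n - z_α
z_β = 0.22 · √89 - 1.282
z_β = 0.22 · 9.434 - 1.282
z_β = 0.794

Power = Φ(z_β) = Φ(0.794) ≈ 0.786

Effect size d = 0.22 is small by Cohen's convention (0.2/0.5/0.8).

Threshold: power ≥ 0.80 is conventionally adequate.
Power ≈ 0.79 → the study is underpowered (power < 0.80).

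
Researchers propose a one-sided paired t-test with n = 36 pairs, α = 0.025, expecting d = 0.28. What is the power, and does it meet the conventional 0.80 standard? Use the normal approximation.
Power ≈ 0.39; the study is underpowered (power < 0.80)

Power calculation (paired t-test, normal approximation):
z_β = d · √n - z_α
z_β = 0.28 · √36 - 1.960
z_β = 0.28 · 6.000 - 1.960
z_β = -0.280

Power = Φ(z_β) = Φ(-0.280) ≈ 0.390

Effect size d = 0.28 is small by Cohen's convention (0.2/0.5/0.8).

Threshold: power ≥ 0.80 is conventionally adequate.
Power ≈ 0.39 → the study is underpowered (power < 0.80).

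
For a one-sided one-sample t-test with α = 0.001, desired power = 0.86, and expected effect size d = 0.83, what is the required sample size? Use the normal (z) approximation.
n = 26

Sample size formula (one-sample t-test, normal approximation):
n = ((z_α + z_β) / d)²

z_α = 3.090 (for α = 0.001, one-sided)
z_β = 1.080 (for power = 0.86)
d = 0.83

n = ((3.090 + 1.080) / 0.83)²
n = (5.024)²
n ≈ 25.24
Round up to the next whole number: n = 26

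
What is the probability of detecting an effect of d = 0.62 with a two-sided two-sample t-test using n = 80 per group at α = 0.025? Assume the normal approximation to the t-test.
Power ≈ 0.95

Power calculation (two-sample t-test, normal approximation):
z_β = d · √(n/2) - z_{α/2}
z_β = 0.62 · √(80/2) - 2.241
z_β = 0.62 · 6.325 - 2.241
z_β = 1.680

Power = Φ(z_β) = Φ(1.680) ≈ 0.954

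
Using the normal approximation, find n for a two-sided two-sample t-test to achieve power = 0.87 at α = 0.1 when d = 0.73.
n = 29 per group

Sample size formula (two-sample t-test, normal approximation):
n = 2 · ((z_{α/2} + z_β) / d)²

z_{α/2} = 1.645 (for α = 0.1, two-sided)
z_β = 1.126 (for power = 0.87)
d = 0.73

n = 2 · ((1.645 + 1.126) / 0.73)²
n = 2 · (3.796)²
n ≈ 28.82
Round up to the next whole number: n = 29 per group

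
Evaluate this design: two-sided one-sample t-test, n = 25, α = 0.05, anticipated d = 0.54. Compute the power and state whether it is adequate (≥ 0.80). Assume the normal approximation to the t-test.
Power ≈ 0.77; the study is underpowered (power < 0.80)

Power calculation (one-sample t-test, normal approximation):
z_β = d · √n - z_{α/2}
z_β = 0.54 · √25 - 1.960
z_β = 0.54 · 5.000 - 1.960
z_β = 0.740

Power = Φ(z_β) = Φ(0.740) ≈ 0.770

Effect size d = 0.54 is medium by Cohen's convention (0.2/0.5/0.8).

Threshold: power ≥ 0.80 is conventionally adequate.
Power ≈ 0.77 → the study is underpowered (power < 0.80).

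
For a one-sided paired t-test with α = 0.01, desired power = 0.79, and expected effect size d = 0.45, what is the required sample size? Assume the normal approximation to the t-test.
n = 49 pairs

Sample size formula (paired t-test, normal approximation):
n = ((z_α + z_β) / d)²

z_α = 2.326 (for α = 0.01, one-sided)
z_β = 0.806 (for power = 0.79)
d = 0.45

n = ((2.326 + 0.806) / 0.45)²
n = (6.960)²
n ≈ 48.44
Round up to the next whole number: n = 49 pairs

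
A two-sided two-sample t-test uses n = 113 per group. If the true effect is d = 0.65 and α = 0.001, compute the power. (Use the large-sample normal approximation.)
Power ≈ 0.94

Power calculation (two-sample t-test, normal approximation):
z_β = d · √(n/2) - z_{α/2}
z_β = 0.65 · √(113/2) - 3.291
z_β = 0.65 · 7.517 - 3.291
z_β = 1.595

Power = Φ(z_β) = Φ(1.595) ≈ 0.945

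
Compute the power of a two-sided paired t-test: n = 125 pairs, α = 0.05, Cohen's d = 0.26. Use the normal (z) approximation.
Power ≈ 0.83

Power calculation (paired t-test, normal approximation):
z_β = d · √n - z_{α/2}
z_β = 0.26 · √125 - 1.960
z_β = 0.26 · 11.180 - 1.960
z_β = 0.947

Power = Φ(z_β) = Φ(0.947) ≈ 0.828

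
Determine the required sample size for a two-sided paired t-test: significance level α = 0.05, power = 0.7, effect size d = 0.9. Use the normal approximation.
n = 8 pairs

Sample size formula (paired t-test, normal approximation):
n = ((z_{α/2} + z_β) / d)²

z_{α/2} = 1.960 (for α = 0.05, two-sided)
z_β = 0.524 (for power = 0.7)
d = 0.9

n = ((1.960 + 0.524) / 0.9)²
n = (2.760)²
n ≈ 7.62
Round up to the next whole number: n = 8 pairs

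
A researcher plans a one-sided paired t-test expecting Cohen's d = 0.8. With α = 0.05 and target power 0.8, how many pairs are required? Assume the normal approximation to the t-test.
n = 10 pairs

Sample size formula (paired t-test, normal approximation):
n = ((z_α + z_β) / d)²

z_α = 1.645 (for α = 0.05, one-sided)
z_β = 0.842 (for power = 0.8)
d = 0.8

n = ((1.645 + 0.842) / 0.8)²
n = (3.109)²
n ≈ 9.67
Round up to the next whole number: n = 10 pairs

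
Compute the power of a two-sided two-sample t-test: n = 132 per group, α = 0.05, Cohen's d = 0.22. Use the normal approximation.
Power ≈ 0.43

Power calculation (two-sample t-test, normal approximation):
z_β = d · √(n/2) - z_{α/2}
z_β = 0.22 · √(132/2) - 1.960
z_β = 0.22 · 8.124 - 1.960
z_β = -0.173

Power = Φ(z_β) = Φ(-0.173) ≈ 0.431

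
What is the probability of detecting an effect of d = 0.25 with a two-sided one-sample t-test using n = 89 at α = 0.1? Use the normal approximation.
Power ≈ 0.76

Power calculation (one-sample t-test, normal approximation):
z_β = d · √n - z_{α/2}
z_β = 0.25 · √89 - 1.645
z_β = 0.25 · 9.434 - 1.645
z_β = 0.714

Power = Φ(z_β) = Φ(0.714) ≈ 0.762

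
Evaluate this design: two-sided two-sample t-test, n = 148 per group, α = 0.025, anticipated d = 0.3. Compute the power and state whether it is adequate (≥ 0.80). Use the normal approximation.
Power ≈ 0.63; the study is underpowered (power < 0.80)

Power calculation (two-sample t-test, normal approximation):
z_β = d · √(n/2) - z_{α/2}
z_β = 0.3 · √(148/2) - 2.241
z_β = 0.3 · 8.602 - 2.241
z_β = 0.339

Power = Φ(z_β) = Φ(0.339) ≈ 0.633

Effect size d = 0.3 is small by Cohen's convention (0.2/0.5/0.8).

Threshold: power ≥ 0.80 is conventionally adequate.
Power ≈ 0.63 → the study is underpowered (power < 0.80).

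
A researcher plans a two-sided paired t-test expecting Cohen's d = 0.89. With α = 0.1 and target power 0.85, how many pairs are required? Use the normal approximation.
n = 10 pairs

Sample size formula (paired t-test, normal approximation):
n = ((z_{α/2} + z_β) / d)²

z_{α/2} = 1.645 (for α = 0.1, two-sided)
z_β = 1.036 (for power = 0.85)
d = 0.89

n = ((1.645 + 1.036) / 0.89)²
n = (3.012)²
n ≈ 9.07
Round up to the next whole number: n = 10 pairs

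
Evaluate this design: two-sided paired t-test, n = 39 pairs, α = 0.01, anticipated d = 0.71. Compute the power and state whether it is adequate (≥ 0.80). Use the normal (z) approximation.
Power ≈ 0.97; the study is adequately powered (power ≥ 0.80)

Power calculation (paired t-test, normal approximation):
z_β = d · √n - z_{α/2}
z_β = 0.71 · √39 - 2.576
z_β = 0.71 · 6.245 - 2.576
z_β = 1.858

Power = Φ(z_β) = Φ(1.858) ≈ 0.968

Effect size d = 0.71 is medium by Cohen's convention (0.2/0.5/0.8).

Threshold: power ≥ 0.80 is conventionally adequate.
Power ≈ 0.97 → the study is adequately powered (power ≥ 0.80).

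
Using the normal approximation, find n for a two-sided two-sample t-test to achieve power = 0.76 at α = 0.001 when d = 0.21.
n = 725 per group

Sample size formula (two-sample t-test, normal approximation):
n = 2 · ((z_{α/2} + z_β) / d)²

z_{α/2} = 3.291 (for α = 0.001, two-sided)
z_β = 0.706 (for power = 0.76)
d = 0.21

n = 2 · ((3.291 + 0.706) / 0.21)²
n = 2 · (19.033)²
n ≈ 724.51
Round up to the next whole number: n = 725 per group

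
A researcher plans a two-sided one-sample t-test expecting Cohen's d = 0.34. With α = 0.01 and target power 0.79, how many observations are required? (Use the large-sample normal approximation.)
n = 99

Sample size formula (one-sample t-test, normal approximation):
n = ((z_{α/2} + z_β) / d)²

z_{α/2} = 2.576 (for α = 0.01, two-sided)
z_β = 0.806 (for power = 0.79)
d = 0.34

n = ((2.576 + 0.806) / 0.34)²
n = (9.947)²
n ≈ 98.94
Round up to the next whole number: n = 99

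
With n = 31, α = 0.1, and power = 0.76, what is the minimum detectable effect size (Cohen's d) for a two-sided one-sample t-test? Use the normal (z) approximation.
d ≈ 0.42

Minimum detectable effect (one-sample t-test, normal approximation):
d = (z_{α/2} + z_β) / √n
d = (1.645 + 0.706) / √31
d = 2.351 / 5.568
d ≈ 0.42

By Cohen's convention (0.2 small / 0.5 medium / 0.8 large): small effect.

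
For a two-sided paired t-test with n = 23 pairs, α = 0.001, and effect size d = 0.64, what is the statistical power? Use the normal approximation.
Power ≈ 0.41

Power calculation (paired t-test, normal approximation):
z_β = d · √n - z_{α/2}
z_β = 0.64 · √23 - 3.291
z_β = 0.64 · 4.796 - 3.291
z_β = -0.221

Power = Φ(z_β) = Φ(-0.221) ≈ 0.412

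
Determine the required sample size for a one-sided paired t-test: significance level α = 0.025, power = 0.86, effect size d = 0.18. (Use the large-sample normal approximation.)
n = 286 pairs

Sample size formula (paired t-test, normal approximation):
n = ((z_α + z_β) / d)²

z_α = 1.960 (for α = 0.025, one-sided)
z_β = 1.080 (for power = 0.86)
d = 0.18

n = ((1.960 + 1.080) / 0.18)²
n = (16.889)²
n ≈ 285.24
Round up to the next whole number: n = 286 pairs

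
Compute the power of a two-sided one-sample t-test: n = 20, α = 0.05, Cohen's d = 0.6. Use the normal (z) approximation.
Power ≈ 0.77

Power calculation (one-sample t-test, normal approximation):
z_β = d · √n - z_{α/2}
z_β = 0.6 · √20 - 1.960
z_β = 0.6 · 4.472 - 1.960
z_β = 0.723

Power = Φ(z_β) = Φ(0.723) ≈ 0.765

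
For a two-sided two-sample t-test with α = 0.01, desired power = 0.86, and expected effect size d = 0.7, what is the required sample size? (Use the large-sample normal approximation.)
n = 55 per group

Sample size formula (two-sample t-test, normal approximation):
n = 2 · ((z_{α/2} + z_β) / d)²

z_{α/2} = 2.576 (for α = 0.01, two-sided)
z_β = 1.080 (for power = 0.86)
d = 0.7

n = 2 · ((2.576 + 1.080) / 0.7)²
n = 2 · (5.223)²
n ≈ 54.56
Round up to the next whole number: n = 55 per group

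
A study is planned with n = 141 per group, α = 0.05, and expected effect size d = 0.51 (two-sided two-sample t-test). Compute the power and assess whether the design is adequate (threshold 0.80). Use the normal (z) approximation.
Power ≈ 0.99; the study is adequately powered (power ≥ 0.80)

Power calculation (two-sample t-test, normal approximation):
z_β = d · √(n/2) - z_{α/2}
z_β = 0.51 · √(141/2) - 1.960
z_β = 0.51 · 8.396 - 1.960
z_β = 2.322

Power = Φ(z_β) = Φ(2.322) ≈ 0.990

Effect size d = 0.51 is medium by Cohen's convention (0.2/0.5/0.8).

Threshold: power ≥ 0.80 is conventionally adequate.
Power ≈ 0.99 → the study is adequately powered (power ≥ 0.80).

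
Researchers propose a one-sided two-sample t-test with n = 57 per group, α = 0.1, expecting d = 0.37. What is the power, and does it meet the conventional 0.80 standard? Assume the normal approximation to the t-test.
Power ≈ 0.76; the study is underpowered (power < 0.80)

Power calculation (two-sample t-test, normal approximation):
z_β = d · √(n/2) - z_α
z_β = 0.37 · √(57/2) - 1.282
z_β = 0.37 · 5.339 - 1.282
z_β = 0.694

Power = Φ(z_β) = Φ(0.694) ≈ 0.756

Effect size d = 0.37 is small by Cohen's convention (0.2/0.5/0.8).

Threshold: power ≥ 0.80 is conventionally adequate.
Power ≈ 0.76 → the study is underpowered (power < 0.80).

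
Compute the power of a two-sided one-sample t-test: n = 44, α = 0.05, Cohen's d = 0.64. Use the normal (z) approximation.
Power ≈ 0.99

Power calculation (one-sample t-test, normal approximation):
z_β = d · √n - z_{α/2}
z_β = 0.64 · √44 - 1.960
z_β = 0.64 · 6.633 - 1.960
z_β = 2.285

Power = Φ(z_β) = Φ(2.285) ≈ 0.989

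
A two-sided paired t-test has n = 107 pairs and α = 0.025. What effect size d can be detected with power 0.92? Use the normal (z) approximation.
d ≈ 0.35

Minimum detectable effect (paired t-test, normal approximation):
d = (z_{α/2} + z_β) / √n
d = (2.241 + 1.405) / √107
d = 3.646 / 10.344
d ≈ 0.35

By Cohen's convention (0.2 small / 0.5 medium / 0.8 large): small effect.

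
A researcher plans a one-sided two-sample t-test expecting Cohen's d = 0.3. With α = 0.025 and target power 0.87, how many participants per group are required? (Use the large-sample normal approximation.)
n = 212 per group

Sample size formula (two-sample t-test, normal approximation):
n = 2 · ((z_α + z_β) / d)²

z_α = 1.960 (for α = 0.025, one-sided)
z_β = 1.126 (for power = 0.87)
d = 0.3

n = 2 · ((1.960 + 1.126) / 0.3)²
n = 2 · (10.287)²
n ≈ 211.64
Round up to the next whole number: n = 212 per group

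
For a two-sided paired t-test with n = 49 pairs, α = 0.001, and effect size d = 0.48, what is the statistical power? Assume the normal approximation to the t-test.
Power ≈ 0.53

Power calculation (paired t-test, normal approximation):
z_β = d · √n - z_{α/2}
z_β = 0.48 · √49 - 3.291
z_β = 0.48 · 7.000 - 3.291
z_β = 0.069

Power = Φ(z_β) = Φ(0.069) ≈ 0.528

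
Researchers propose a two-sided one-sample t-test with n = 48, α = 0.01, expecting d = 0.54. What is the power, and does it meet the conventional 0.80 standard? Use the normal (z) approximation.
Power ≈ 0.88; the study is adequately powered (power ≥ 0.80)

Power calculation (one-sample t-test, normal approximation):
z_β = d · √n - z_{α/2}
z_β = 0.54 · √48 - 2.576
z_β = 0.54 · 6.928 - 2.576
z_β = 1.165

Power = Φ(z_β) = Φ(1.165) ≈ 0.878

Effect size d = 0.54 is medium by Cohen's convention (0.2/0.5/0.8).

Threshold: power ≥ 0.80 is conventionally adequate.
Power ≈ 0.88 → the study is adequately powered (power ≥ 0.80).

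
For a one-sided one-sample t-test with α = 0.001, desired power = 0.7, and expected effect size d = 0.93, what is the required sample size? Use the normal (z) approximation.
n = 16

Sample size formula (one-sample t-test, normal approximation):
n = ((z_α + z_β) / d)²

z_α = 3.090 (for α = 0.001, one-sided)
z_β = 0.524 (for power = 0.7)
d = 0.93

n = ((3.090 + 0.524) / 0.93)²
n = (3.886)²
n ≈ 15.10
Round up to the next whole number: n = 16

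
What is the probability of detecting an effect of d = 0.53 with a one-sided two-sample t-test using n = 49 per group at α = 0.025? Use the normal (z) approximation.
Power ≈ 0.75

Power calculation (two-sample t-test, normal approximation):
z_β = d · √(n/2) - z_α
z_β = 0.53 · √(49/2) - 1.960
z_β = 0.53 · 4.950 - 1.960
z_β = 0.663

Power = Φ(z_β) = Φ(0.663) ≈ 0.746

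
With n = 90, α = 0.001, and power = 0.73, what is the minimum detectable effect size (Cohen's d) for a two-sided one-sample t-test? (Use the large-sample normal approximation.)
d ≈ 0.41

Minimum detectable effect (one-sample t-test, normal approximation):
d = (z_{α/2} + z_β) / √n
d = (3.291 + 0.613) / √90
d = 3.903 / 9.487
d ≈ 0.41

By Cohen's convention (0.2 small / 0.5 medium / 0.8 large): small effect.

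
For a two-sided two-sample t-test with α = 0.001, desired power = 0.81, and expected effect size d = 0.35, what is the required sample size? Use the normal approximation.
n = 284 per group

Sample size formula (two-sample t-test, normal approximation):
n = 2 · ((z_{α/2} + z_β) / d)²

z_{α/2} = 3.291 (for α = 0.001, two-sided)
z_β = 0.878 (for power = 0.81)
d = 0.35

n = 2 · ((3.291 + 0.878) / 0.35)²
n = 2 · (11.911)²
n ≈ 283.74
Round up to the next whole number: n = 284 per group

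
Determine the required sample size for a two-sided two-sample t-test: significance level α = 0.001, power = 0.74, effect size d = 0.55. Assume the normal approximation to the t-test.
n = 103 per group

Sample size formula (two-sample t-test, normal approximation):
n = 2 · ((z_{α/2} + z_β) / d)²

z_{α/2} = 3.291 (for α = 0.001, two-sided)
z_β = 0.643 (for power = 0.74)
d = 0.55

n = 2 · ((3.291 + 0.643) / 0.55)²
n = 2 · (7.153)²
n ≈ 102.33
Round up to the next whole number: n = 103 per group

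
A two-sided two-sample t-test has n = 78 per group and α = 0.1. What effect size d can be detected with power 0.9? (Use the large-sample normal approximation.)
d ≈ 0.47

Minimum detectable effect (two-sample t-test, normal approximation):
d = (z_{α/2} + z_β) / √(n/2)
d = (1.645 + 1.282) / √(78/2)
d = 2.926 / 6.245
d ≈ 0.47

By Cohen's convention (0.2 small / 0.5 medium / 0.8 large): small effect.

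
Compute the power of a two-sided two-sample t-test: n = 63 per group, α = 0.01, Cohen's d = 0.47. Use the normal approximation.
Power ≈ 0.52

Power calculation (two-sample t-test, normal approximation):
z_β = d · √(n/2) - z_{α/2}
z_β = 0.47 · √(63/2) - 2.576
z_β = 0.47 · 5.612 - 2.576
z_β = 0.062

Power = Φ(z_β) = Φ(0.062) ≈ 0.525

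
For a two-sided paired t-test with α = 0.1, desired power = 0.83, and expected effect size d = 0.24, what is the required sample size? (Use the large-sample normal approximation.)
n = 118 pairs

Sample size formula (paired t-test, normal approximation):
n = ((z_{α/2} + z_β) / d)²

z_{α/2} = 1.645 (for α = 0.1, two-sided)
z_β = 0.954 (for power = 0.83)
d = 0.24

n = ((1.645 + 0.954) / 0.24)²
n = (10.829)²
n ≈ 117.27
Round up to the next whole number: n = 118 pairs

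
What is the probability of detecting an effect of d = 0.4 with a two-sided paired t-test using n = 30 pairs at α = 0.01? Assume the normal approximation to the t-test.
Power ≈ 0.35

Power calculation (paired t-test, normal approximation):
z_β = d · √n - z_{α/2}
z_β = 0.4 · √30 - 2.576
z_β = 0.4 · 5.477 - 2.576
z_β = -0.385

Power = Φ(z_β) = Φ(-0.385) ≈ 0.350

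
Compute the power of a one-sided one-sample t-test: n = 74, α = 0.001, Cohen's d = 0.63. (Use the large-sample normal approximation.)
Power ≈ 0.99

Power calculation (one-sample t-test, normal approximation):
z_β = d · √n - z_α
z_β = 0.63 · √74 - 3.090
z_β = 0.63 · 8.602 - 3.090
z_β = 2.329

Power = Φ(z_β) = Φ(2.329) ≈ 0.990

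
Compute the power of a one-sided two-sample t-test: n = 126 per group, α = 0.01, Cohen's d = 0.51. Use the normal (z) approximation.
Power ≈ 0.96

Power calculation (two-sample t-test, normal approximation):
z_β = d · √(n/2) - z_α
z_β = 0.51 · √(126/2) - 2.326
z_β = 0.51 · 7.937 - 2.326
z_β = 1.722

Power = Φ(z_β) = Φ(1.722) ≈ 0.957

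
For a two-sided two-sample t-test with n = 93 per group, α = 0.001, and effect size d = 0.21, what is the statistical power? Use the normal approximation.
Power ≈ 0.03

Power calculation (two-sample t-test, normal approximation):
z_β = d · √(n/2) - z_{α/2}
z_β = 0.21 · √(93/2) - 3.291
z_β = 0.21 · 6.819 - 3.291
z_β = -1.859

Power = Φ(z_β) = Φ(-1.859) ≈ 0.032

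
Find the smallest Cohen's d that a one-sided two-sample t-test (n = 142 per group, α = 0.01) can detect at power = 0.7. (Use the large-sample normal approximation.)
d ≈ 0.34

Minimum detectable effect (two-sample t-test, normal approximation):
d = (z_α + z_β) / √(n/2)
d = (2.326 + 0.524) / √(142/2)
d = 2.851 / 8.426
d ≈ 0.34

By Cohen's convention (0.2 small / 0.5 medium / 0.8 large): small effect.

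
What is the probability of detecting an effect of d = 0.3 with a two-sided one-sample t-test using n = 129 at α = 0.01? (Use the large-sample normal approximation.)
Power ≈ 0.80

Power calculation (one-sample t-test, normal approximation):
z_β = d · √n - z_{α/2}
z_β = 0.3 · √129 - 2.576
z_β = 0.3 · 11.358 - 2.576
z_β = 0.832

Power = Φ(z_β) = Φ(0.832) ≈ 0.797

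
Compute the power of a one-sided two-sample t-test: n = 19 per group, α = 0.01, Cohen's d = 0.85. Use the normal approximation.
Power ≈ 0.62

Power calculation (two-sample t-test, normal approximation):
z_β = d · √(n/2) - z_α
z_β = 0.85 · √(19/2) - 2.326
z_β = 0.85 · 3.082 - 2.326
z_β = 0.294

Power = Φ(z_β) = Φ(0.294) ≈ 0.615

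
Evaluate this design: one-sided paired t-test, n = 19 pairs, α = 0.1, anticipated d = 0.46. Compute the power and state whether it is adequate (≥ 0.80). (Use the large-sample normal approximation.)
Power ≈ 0.77; the study is underpowered (power < 0.80)

Power calculation (paired t-test, normal approximation):
z_β = d · √n - z_α
z_β = 0.46 · √19 - 1.282
z_β = 0.46 · 4.359 - 1.282
z_β = 0.724

Power = Φ(z_β) = Φ(0.724) ≈ 0.765

Effect size d = 0.46 is small by Cohen's convention (0.2/0.5/0.8).

Threshold: power ≥ 0.80 is conventionally adequate.
Power ≈ 0.77 → the study is underpowered (power < 0.80).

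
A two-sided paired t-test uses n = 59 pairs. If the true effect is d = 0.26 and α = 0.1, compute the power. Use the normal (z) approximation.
Power ≈ 0.64

Power calculation (paired t-test, normal approximation):
z_β = d · √n - z_{α/2}
z_β = 0.26 · √59 - 1.645
z_β = 0.26 · 7.681 - 1.645
z_β = 0.352

Power = Φ(z_β) = Φ(0.352) ≈ 0.638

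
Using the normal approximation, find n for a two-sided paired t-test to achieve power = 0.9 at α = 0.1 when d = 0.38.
n = 60 pairs

Sample size formula (paired t-test, normal approximation):
n = ((z_{α/2} + z_β) / d)²

z_{α/2} = 1.645 (for α = 0.1, two-sided)
z_β = 1.282 (for power = 0.9)
d = 0.38

n = ((1.645 + 1.282) / 0.38)²
n = (7.703)²
n ≈ 59.34
Round up to the next whole number: n = 60 pairs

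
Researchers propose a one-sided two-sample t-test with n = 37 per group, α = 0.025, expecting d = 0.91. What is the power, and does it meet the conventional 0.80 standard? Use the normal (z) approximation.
Power ≈ 0.97; the study is adequately powered (power ≥ 0.80)

Power calculation (two-sample t-test, normal approximation):
z_β = d · √(n/2) - z_α
z_β = 0.91 · √(37/2) - 1.960
z_β = 0.91 · 4.301 - 1.960
z_β = 1.954

Power = Φ(z_β) = Φ(1.954) ≈ 0.975

Effect size d = 0.91 is large by Cohen's convention (0.2/0.5/0.8).

Threshold: power ≥ 0.80 is conventionally adequate.
Power ≈ 0.97 → the study is adequately powered (power ≥ 0.80).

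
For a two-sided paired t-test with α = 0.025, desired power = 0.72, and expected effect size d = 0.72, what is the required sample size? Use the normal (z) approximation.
n = 16 pairs

Sample size formula (paired t-test, normal approximation):
n = ((z_{α/2} + z_β) / d)²

z_{α/2} = 2.241 (for α = 0.025, two-sided)
z_β = 0.583 (for power = 0.72)
d = 0.72

n = ((2.241 + 0.583) / 0.72)²
n = (3.922)²
n ≈ 15.38
Round up to the next whole number: n = 16 pairs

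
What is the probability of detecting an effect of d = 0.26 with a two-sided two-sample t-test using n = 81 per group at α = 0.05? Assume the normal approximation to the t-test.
Power ≈ 0.38

Power calculation (two-sample t-test, normal approximation):
z_β = d · √(n/2) - z_{α/2}
z_β = 0.26 · √(81/2) - 1.960
z_β = 0.26 · 6.364 - 1.960
z_β = -0.305

Power = Φ(z_β) = Φ(-0.305) ≈ 0.380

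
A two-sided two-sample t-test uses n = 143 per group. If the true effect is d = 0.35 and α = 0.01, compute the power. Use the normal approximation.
Power ≈ 0.65

Power calculation (two-sample t-test, normal approximation):
z_β = d · √(n/2) - z_{α/2}
z_β = 0.35 · √(143/2) - 2.576
z_β = 0.35 · 8.456 - 2.576
z_β = 0.384

Power = Φ(z_β) = Φ(0.384) ≈ 0.649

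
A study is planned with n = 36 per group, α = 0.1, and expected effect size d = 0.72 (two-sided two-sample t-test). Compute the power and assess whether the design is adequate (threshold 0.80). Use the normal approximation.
Power ≈ 0.92; the study is adequately powered (power ≥ 0.80)

Power calculation (two-sample t-test, normal approximation):
z_β = d · √(n/2) - z_{α/2}
z_β = 0.72 · √(36/2) - 1.645
z_β = 0.72 · 4.243 - 1.645
z_β = 1.410

Power = Φ(z_β) = Φ(1.410) ≈ 0.921

Effect size d = 0.72 is medium by Cohen's convention (0.2/0.5/0.8).

Threshold: power ≥ 0.80 is conventionally adequate.
Power ≈ 0.92 → the study is adequately powered (power ≥ 0.80).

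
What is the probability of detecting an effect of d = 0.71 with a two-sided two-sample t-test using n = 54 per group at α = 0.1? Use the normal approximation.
Power ≈ 0.98

Power calculation (two-sample t-test, normal approximation):
z_β = d · √(n/2) - z_{α/2}
z_β = 0.71 · √(54/2) - 1.645
z_β = 0.71 · 5.196 - 1.645
z_β = 2.044

Power = Φ(z_β) = Φ(2.044) ≈ 0.980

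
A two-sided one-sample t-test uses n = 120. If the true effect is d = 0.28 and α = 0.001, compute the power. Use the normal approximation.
Power ≈ 0.41

Power calculation (one-sample t-test, normal approximation):
z_β = d · √n - z_{α/2}
z_β = 0.28 · √120 - 3.291
z_β = 0.28 · 10.954 - 3.291
z_β = -0.223

Power = Φ(z_β) = Φ(-0.223) ≈ 0.412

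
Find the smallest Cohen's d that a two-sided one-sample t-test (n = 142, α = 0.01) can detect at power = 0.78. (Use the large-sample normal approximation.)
d ≈ 0.28

Minimum detectable effect (one-sample t-test, normal approximation):
d = (z_{α/2} + z_β) / √n
d = (2.576 + 0.772) / √142
d = 3.348 / 11.916
d ≈ 0.28

By Cohen's convention (0.2 small / 0.5 medium / 0.8 large): small effect.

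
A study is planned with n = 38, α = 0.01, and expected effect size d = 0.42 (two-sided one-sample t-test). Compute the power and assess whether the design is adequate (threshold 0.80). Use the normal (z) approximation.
Power ≈ 0.51; the study is underpowered (power < 0.80)

Power calculation (one-sample t-test, normal approximation):
z_β = d · √n - z_{α/2}
z_β = 0.42 · √38 - 2.576
z_β = 0.42 · 6.164 - 2.576
z_β = 0.013

Power = Φ(z_β) = Φ(0.013) ≈ 0.505

Effect size d = 0.42 is small by Cohen's convention (0.2/0.5/0.8).

Threshold: power ≥ 0.80 is conventionally adequate.
Power ≈ 0.51 → the study is underpowered (power < 0.80).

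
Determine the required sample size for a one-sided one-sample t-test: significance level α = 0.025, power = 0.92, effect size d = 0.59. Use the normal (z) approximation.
n = 33

Sample size formula (one-sample t-test, normal approximation):
n = ((z_α + z_β) / d)²

z_α = 1.960 (for α = 0.025, one-sided)
z_β = 1.405 (for power = 0.92)
d = 0.59

n = ((1.960 + 1.405) / 0.59)²
n = (5.703)²
n ≈ 32.52
Round up to the next whole number: n = 33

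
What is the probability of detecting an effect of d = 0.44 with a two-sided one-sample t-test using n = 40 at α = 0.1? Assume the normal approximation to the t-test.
Power ≈ 0.87

Power calculation (one-sample t-test, normal approximation):
z_β = d · √n - z_{α/2}
z_β = 0.44 · √40 - 1.645
z_β = 0.44 · 6.325 - 1.645
z_β = 1.138

Power = Φ(z_β) = Φ(1.138) ≈ 0.872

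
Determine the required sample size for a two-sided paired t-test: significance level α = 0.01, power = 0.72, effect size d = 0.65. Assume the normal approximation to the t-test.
n = 24 pairs

Sample size formula (paired t-test, normal approximation):
n = ((z_{α/2} + z_β) / d)²

z_{α/2} = 2.576 (for α = 0.01, two-sided)
z_β = 0.583 (for power = 0.72)
d = 0.65

n = ((2.576 + 0.583) / 0.65)²
n = (4.860)²
n ≈ 23.62
Round up to the next whole number: n = 24 pairs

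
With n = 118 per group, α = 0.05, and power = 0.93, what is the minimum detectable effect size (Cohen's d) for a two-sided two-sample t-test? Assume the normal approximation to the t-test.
d ≈ 0.45

Minimum detectable effect (two-sample t-test, normal approximation):
d = (z_{α/2} + z_β) / √(n/2)
d = (1.960 + 1.476) / √(118/2)
d = 3.436 / 7.681
d ≈ 0.45

By Cohen's convention (0.2 small / 0.5 medium / 0.8 large): small effect.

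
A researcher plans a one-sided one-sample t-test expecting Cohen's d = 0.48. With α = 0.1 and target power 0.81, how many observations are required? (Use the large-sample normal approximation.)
n = 21

Sample size formula (one-sample t-test, normal approximation):
n = ((z_α + z_β) / d)²

z_α = 1.282 (for α = 0.1, one-sided)
z_β = 0.878 (for power = 0.81)
d = 0.48

n = ((1.282 + 0.878) / 0.48)²
n = (4.500)²
n ≈ 20.25
Round up to the next whole number: n = 21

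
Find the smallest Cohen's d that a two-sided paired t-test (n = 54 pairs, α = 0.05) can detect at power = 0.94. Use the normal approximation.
d ≈ 0.48

Minimum detectable effect (paired t-test, normal approximation):
d = (z_{α/2} + z_β) / √n
d = (1.960 + 1.555) / √54
d = 3.515 / 7.348
d ≈ 0.48

By Cohen's convention (0.2 small / 0.5 medium / 0.8 large): small effect.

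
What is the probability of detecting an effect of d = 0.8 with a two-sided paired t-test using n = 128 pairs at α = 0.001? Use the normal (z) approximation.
Power ≈ 1.00

Power calculation (paired t-test, normal approximation):
z_β = d · √n - z_{α/2}
z_β = 0.8 · √128 - 3.291
z_β = 0.8 · 11.314 - 3.291
z_β = 5.760

Power = Φ(z_β) = Φ(5.760) ≈ 1.000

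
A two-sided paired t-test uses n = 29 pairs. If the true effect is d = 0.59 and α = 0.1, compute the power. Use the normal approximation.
Power ≈ 0.94

Power calculation (paired t-test, normal approximation):
z_β = d · √n - z_{α/2}
z_β = 0.59 · √29 - 1.645
z_β = 0.59 · 5.385 - 1.645
z_β = 1.532

Power = Φ(z_β) = Φ(1.532) ≈ 0.937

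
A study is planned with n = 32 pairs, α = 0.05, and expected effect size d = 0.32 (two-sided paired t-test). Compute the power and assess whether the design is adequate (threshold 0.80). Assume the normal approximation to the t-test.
Power ≈ 0.44; the study is underpowered (power < 0.80)

Power calculation (paired t-test, normal approximation):
z_β = d · √n - z_{α/2}
z_β = 0.32 · √32 - 1.960
z_β = 0.32 · 5.657 - 1.960
z_β = -0.150

Power = Φ(z_β) = Φ(-0.150) ≈ 0.440

Effect size d = 0.32 is small by Cohen's convention (0.2/0.5/0.8).

Threshold: power ≥ 0.80 is conventionally adequate.
Power ≈ 0.44 → the study is underpowered (power < 0.80).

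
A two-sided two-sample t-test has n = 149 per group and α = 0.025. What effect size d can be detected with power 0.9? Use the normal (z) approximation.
d ≈ 0.41

Minimum detectable effect (two-sample t-test, normal approximation):
d = (z_{α/2} + z_β) / √(n/2)
d = (2.241 + 1.282) / √(149/2)
d = 3.523 / 8.631
d ≈ 0.41

By Cohen's convention (0.2 small / 0.5 medium / 0.8 large): small effect.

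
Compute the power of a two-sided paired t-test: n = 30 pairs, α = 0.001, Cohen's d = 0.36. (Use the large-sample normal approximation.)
Power ≈ 0.09

Power calculation (paired t-test, normal approximation):
z_β = d · √n - z_{α/2}
z_β = 0.36 · √30 - 3.291
z_β = 0.36 · 5.477 - 3.291
z_β = -1.319

Power = Φ(z_β) = Φ(-1.319) ≈ 0.094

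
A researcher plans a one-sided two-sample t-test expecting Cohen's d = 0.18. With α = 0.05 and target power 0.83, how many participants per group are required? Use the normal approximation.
n = 417 per group

Sample size formula (two-sample t-test, normal approximation):
n = 2 · ((z_α + z_β) / d)²

z_α = 1.645 (for α = 0.05, one-sided)
z_β = 0.954 (for power = 0.83)
d = 0.18

n = 2 · ((1.645 + 0.954) / 0.18)²
n = 2 · (14.439)²
n ≈ 416.97
Round up to the next whole number: n = 417 per group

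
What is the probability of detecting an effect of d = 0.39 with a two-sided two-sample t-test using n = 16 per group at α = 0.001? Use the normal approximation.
Power ≈ 0.01

Power calculation (two-sample t-test, normal approximation):
z_β = d · √(n/2) - z_{α/2}
z_β = 0.39 · √(16/2) - 3.291
z_β = 0.39 · 2.828 - 3.291
z_β = -2.187

Power = Φ(z_β) = Φ(-2.187) ≈ 0.014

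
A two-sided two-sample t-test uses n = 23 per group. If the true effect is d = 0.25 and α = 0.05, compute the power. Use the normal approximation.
Power ≈ 0.13

Power calculation (two-sample t-test, normal approximation):
z_β = d · √(n/2) - z_{α/2}
z_β = 0.25 · √(23/2) - 1.960
z_β = 0.25 · 3.391 - 1.960
z_β = -1.112

Power = Φ(z_β) = Φ(-1.112) ≈ 0.133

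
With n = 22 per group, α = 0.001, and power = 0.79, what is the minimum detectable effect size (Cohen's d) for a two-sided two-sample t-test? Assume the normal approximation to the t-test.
d ≈ 1.24

Minimum detectable effect (two-sample t-test, normal approximation):
d = (z_{α/2} + z_β) / √(n/2)
d = (3.291 + 0.806) / √(22/2)
d = 4.097 / 3.317
d ≈ 1.24

By Cohen's convention (0.2 small / 0.5 medium / 0.8 large): large effect.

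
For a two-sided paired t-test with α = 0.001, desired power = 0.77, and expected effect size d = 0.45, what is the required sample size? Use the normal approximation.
n = 81 pairs

Sample size formula (paired t-test, normal approximation):
n = ((z_{α/2} + z_β) / d)²

z_{α/2} = 3.291 (for α = 0.001, two-sided)
z_β = 0.739 (for power = 0.77)
d = 0.45

n = ((3.291 + 0.739) / 0.45)²
n = (8.956)²
n ≈ 80.21
Round up to the next whole number: n = 81 pairs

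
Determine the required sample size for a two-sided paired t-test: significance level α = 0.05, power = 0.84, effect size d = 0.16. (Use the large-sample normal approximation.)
n = 341 pairs

Sample size formula (paired t-test, normal approximation):
n = ((z_{α/2} + z_β) / d)²

z_{α/2} = 1.960 (for α = 0.05, two-sided)
z_β = 0.994 (for power = 0.84)
d = 0.16

n = ((1.960 + 0.994) / 0.16)²
n = (18.463)²
n ≈ 340.88
Round up to the next whole number: n = 341 pairs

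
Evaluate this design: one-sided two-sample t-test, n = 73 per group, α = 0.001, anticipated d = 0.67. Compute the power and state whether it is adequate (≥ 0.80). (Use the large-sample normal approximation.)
Power ≈ 0.83; the study is adequately powered (power ≥ 0.80)

Power calculation (two-sample t-test, normal approximation):
z_β = d · √(n/2) - z_α
z_β = 0.67 · √(73/2) - 3.090
z_β = 0.67 · 6.042 - 3.090
z_β = 0.958

Power = Φ(z_β) = Φ(0.958) ≈ 0.831

Effect size d = 0.67 is medium by Cohen's convention (0.2/0.5/0.8).

Threshold: power ≥ 0.80 is conventionally adequate.
Power ≈ 0.83 → the study is adequately powered (power ≥ 0.80).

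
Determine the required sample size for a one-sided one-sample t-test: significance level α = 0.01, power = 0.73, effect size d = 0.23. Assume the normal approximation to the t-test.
n = 164

Sample size formula (one-sample t-test, normal approximation):
n = ((z_α + z_β) / d)²

z_α = 2.326 (for α = 0.01, one-sided)
z_β = 0.613 (for power = 0.73)
d = 0.23

n = ((2.326 + 0.613) / 0.23)²
n = (12.778)²
n ≈ 163.28
Round up to the next whole number: n = 164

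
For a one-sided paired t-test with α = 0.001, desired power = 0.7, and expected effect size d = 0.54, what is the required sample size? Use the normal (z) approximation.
n = 45 pairs

Sample size formula (paired t-test, normal approximation):
n = ((z_α + z_β) / d)²

z_α = 3.090 (for α = 0.001, one-sided)
z_β = 0.524 (for power = 0.7)
d = 0.54

n = ((3.090 + 0.524) / 0.54)²
n = (6.693)²
n ≈ 44.80
Round up to the next whole number: n = 45 pairs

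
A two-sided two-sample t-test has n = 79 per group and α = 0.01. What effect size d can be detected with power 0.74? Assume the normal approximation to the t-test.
d ≈ 0.51

Minimum detectable effect (two-sample t-test, normal approximation):
d = (z_{α/2} + z_β) / √(n/2)
d = (2.576 + 0.643) / √(79/2)
d = 3.219 / 6.285
d ≈ 0.51

By Cohen's convention (0.2 small / 0.5 medium / 0.8 large): medium effect.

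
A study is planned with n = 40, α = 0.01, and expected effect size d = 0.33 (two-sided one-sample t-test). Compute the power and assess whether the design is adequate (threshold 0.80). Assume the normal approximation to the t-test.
Power ≈ 0.31; the study is underpowered (power < 0.80)

Power calculation (one-sample t-test, normal approximation):
z_β = d · √n - z_{α/2}
z_β = 0.33 · √40 - 2.576
z_β = 0.33 · 6.325 - 2.576
z_β = -0.489

Power = Φ(z_β) = Φ(-0.489) ≈ 0.313

Effect size d = 0.33 is small by Cohen's convention (0.2/0.5/0.8).

Threshold: power ≥ 0.80 is conventionally adequate.
Power ≈ 0.31 → the study is underpowered (power < 0.80).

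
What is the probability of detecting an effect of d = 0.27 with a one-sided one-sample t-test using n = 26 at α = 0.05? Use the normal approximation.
Power ≈ 0.39

Power calculation (one-sample t-test, normal approximation):
z_β = d · √n - z_α
z_β = 0.27 · √26 - 1.645
z_β = 0.27 · 5.099 - 1.645
z_β = -0.268

Power = Φ(z_β) = Φ(-0.268) ≈ 0.394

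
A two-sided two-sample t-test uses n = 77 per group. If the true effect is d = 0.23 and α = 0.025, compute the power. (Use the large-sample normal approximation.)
Power ≈ 0.21

Power calculation (two-sample t-test, normal approximation):
z_β = d · √(n/2) - z_{α/2}
z_β = 0.23 · √(77/2) - 2.241
z_β = 0.23 · 6.205 - 2.241
z_β = -0.814

Power = Φ(z_β) = Φ(-0.814) ≈ 0.208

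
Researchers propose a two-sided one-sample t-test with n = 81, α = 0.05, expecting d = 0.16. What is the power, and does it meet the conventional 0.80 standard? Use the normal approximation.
Power ≈ 0.30; the study is underpowered (power < 0.80)

Power calculation (one-sample t-test, normal approximation):
z_β = d · √n - z_{α/2}
z_β = 0.16 · √81 - 1.960
z_β = 0.16 · 9.000 - 1.960
z_β = -0.520

Power = Φ(z_β) = Φ(-0.520) ≈ 0.302

Effect size d = 0.16 is very small by Cohen's convention (0.2/0.5/0.8).

Threshold: power ≥ 0.80 is conventionally adequate.
Power ≈ 0.30 → the study is underpowered (power < 0.80).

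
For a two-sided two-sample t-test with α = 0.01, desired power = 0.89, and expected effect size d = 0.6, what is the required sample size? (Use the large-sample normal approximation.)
n = 81 per group

Sample size formula (two-sample t-test, normal approximation):
n = 2 · ((z_{α/2} + z_β) / d)²

z_{α/2} = 2.576 (for α = 0.01, two-sided)
z_β = 1.227 (for power = 0.89)
d = 0.6

n = 2 · ((2.576 + 1.227) / 0.6)²
n = 2 · (6.338)²
n ≈ 80.34
Round up to the next whole number: n = 81 per group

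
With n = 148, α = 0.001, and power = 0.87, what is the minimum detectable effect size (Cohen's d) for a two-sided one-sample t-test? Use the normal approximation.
d ≈ 0.36

Minimum detectable effect (one-sample t-test, normal approximation):
d = (z_{α/2} + z_β) / √n
d = (3.291 + 1.126) / √148
d = 4.417 / 12.166
d ≈ 0.36

By Cohen's convention (0.2 small / 0.5 medium / 0.8 large): small effect.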